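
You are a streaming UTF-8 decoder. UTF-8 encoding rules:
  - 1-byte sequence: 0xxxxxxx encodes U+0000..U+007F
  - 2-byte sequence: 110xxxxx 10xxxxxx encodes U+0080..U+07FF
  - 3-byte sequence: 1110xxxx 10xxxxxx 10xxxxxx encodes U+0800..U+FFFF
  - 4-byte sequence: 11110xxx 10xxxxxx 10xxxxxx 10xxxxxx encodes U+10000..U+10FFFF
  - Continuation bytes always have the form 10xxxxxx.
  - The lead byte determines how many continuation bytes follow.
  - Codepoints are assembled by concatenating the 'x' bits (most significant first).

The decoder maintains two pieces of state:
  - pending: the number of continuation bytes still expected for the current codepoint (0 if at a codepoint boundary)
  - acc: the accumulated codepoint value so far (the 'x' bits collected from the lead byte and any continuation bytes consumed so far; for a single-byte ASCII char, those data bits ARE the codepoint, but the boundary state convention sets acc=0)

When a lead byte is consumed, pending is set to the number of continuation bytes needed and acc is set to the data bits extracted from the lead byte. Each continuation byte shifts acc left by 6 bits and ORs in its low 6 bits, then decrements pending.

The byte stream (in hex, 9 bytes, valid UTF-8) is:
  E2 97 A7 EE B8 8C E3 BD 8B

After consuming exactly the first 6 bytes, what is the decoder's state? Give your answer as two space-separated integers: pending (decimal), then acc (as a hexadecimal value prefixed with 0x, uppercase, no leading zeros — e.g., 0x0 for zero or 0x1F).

Answer: 0 0xEE0C

Derivation:
Byte[0]=E2: 3-byte lead. pending=2, acc=0x2
Byte[1]=97: continuation. acc=(acc<<6)|0x17=0x97, pending=1
Byte[2]=A7: continuation. acc=(acc<<6)|0x27=0x25E7, pending=0
Byte[3]=EE: 3-byte lead. pending=2, acc=0xE
Byte[4]=B8: continuation. acc=(acc<<6)|0x38=0x3B8, pending=1
Byte[5]=8C: continuation. acc=(acc<<6)|0x0C=0xEE0C, pending=0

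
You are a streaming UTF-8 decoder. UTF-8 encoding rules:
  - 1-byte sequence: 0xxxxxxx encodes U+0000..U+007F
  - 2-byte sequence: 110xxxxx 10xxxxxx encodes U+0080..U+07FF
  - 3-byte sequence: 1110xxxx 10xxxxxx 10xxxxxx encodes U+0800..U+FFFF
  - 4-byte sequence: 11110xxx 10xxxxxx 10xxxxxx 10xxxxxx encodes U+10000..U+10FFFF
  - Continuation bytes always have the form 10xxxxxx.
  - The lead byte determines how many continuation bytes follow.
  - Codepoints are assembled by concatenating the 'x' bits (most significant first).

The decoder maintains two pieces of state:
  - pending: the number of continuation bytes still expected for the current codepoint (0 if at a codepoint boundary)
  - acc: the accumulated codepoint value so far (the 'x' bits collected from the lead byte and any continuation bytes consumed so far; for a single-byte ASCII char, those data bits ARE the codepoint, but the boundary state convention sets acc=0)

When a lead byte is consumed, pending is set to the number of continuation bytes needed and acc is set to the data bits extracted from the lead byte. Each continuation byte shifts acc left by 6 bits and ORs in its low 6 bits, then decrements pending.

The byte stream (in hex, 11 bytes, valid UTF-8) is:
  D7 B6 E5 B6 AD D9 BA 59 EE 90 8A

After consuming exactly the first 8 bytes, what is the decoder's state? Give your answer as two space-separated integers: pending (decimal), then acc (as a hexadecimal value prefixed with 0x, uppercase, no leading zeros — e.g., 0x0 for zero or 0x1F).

Answer: 0 0x0

Derivation:
Byte[0]=D7: 2-byte lead. pending=1, acc=0x17
Byte[1]=B6: continuation. acc=(acc<<6)|0x36=0x5F6, pending=0
Byte[2]=E5: 3-byte lead. pending=2, acc=0x5
Byte[3]=B6: continuation. acc=(acc<<6)|0x36=0x176, pending=1
Byte[4]=AD: continuation. acc=(acc<<6)|0x2D=0x5DAD, pending=0
Byte[5]=D9: 2-byte lead. pending=1, acc=0x19
Byte[6]=BA: continuation. acc=(acc<<6)|0x3A=0x67A, pending=0
Byte[7]=59: 1-byte. pending=0, acc=0x0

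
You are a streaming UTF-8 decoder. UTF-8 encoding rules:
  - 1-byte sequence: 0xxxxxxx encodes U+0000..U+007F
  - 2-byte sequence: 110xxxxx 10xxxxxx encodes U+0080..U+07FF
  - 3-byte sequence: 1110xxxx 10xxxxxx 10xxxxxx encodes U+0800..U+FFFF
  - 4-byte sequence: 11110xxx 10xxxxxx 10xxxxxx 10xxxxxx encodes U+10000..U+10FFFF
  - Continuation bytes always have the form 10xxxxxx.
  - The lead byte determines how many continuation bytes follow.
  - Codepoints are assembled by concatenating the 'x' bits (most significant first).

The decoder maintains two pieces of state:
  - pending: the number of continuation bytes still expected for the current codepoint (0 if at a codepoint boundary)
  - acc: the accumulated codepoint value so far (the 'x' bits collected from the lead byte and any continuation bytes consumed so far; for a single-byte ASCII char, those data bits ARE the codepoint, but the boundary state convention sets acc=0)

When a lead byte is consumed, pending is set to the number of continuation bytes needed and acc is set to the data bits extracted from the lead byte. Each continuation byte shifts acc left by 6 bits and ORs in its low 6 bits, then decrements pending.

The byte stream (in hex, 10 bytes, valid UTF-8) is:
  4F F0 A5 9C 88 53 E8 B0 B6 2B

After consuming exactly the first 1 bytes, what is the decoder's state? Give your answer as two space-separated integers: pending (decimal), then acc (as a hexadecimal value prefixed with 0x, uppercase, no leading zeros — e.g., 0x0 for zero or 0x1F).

Answer: 0 0x0

Derivation:
Byte[0]=4F: 1-byte. pending=0, acc=0x0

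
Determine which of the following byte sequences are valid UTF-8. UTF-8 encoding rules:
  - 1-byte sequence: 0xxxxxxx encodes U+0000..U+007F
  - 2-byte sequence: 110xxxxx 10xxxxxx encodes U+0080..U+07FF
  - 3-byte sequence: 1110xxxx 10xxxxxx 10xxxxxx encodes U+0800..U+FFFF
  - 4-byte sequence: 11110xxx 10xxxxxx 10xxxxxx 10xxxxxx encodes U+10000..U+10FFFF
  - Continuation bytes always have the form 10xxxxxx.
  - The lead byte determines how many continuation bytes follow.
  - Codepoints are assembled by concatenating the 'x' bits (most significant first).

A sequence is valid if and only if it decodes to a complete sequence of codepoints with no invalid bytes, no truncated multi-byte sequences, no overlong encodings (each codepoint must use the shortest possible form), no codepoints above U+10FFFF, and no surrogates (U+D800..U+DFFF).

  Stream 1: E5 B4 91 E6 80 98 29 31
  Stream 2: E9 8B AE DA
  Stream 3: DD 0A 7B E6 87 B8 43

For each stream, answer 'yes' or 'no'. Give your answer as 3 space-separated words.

Answer: yes no no

Derivation:
Stream 1: decodes cleanly. VALID
Stream 2: error at byte offset 4. INVALID
Stream 3: error at byte offset 1. INVALID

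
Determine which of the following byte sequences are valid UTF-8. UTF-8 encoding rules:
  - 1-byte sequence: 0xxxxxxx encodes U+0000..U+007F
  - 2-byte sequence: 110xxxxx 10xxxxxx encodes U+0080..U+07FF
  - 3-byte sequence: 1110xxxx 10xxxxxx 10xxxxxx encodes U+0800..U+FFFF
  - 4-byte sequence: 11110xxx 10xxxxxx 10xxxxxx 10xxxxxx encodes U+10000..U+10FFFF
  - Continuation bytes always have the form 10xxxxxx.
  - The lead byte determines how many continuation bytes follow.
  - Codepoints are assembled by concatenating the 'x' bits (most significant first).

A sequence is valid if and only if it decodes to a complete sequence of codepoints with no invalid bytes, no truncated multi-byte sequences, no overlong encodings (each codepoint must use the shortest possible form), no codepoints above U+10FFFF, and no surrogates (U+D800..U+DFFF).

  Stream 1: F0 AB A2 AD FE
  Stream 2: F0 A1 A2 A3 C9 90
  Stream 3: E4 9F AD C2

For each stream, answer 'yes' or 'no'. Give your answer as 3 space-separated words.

Answer: no yes no

Derivation:
Stream 1: error at byte offset 4. INVALID
Stream 2: decodes cleanly. VALID
Stream 3: error at byte offset 4. INVALID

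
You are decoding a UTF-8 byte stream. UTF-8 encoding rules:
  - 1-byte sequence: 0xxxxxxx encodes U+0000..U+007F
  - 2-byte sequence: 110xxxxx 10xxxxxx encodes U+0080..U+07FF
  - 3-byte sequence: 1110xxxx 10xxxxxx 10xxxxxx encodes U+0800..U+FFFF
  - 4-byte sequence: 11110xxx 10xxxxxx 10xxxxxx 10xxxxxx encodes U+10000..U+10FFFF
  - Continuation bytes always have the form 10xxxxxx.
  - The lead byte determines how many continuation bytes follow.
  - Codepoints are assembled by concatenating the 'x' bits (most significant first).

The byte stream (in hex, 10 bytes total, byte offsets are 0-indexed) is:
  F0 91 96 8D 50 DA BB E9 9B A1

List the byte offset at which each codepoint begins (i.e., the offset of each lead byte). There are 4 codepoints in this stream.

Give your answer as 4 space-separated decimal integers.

Byte[0]=F0: 4-byte lead, need 3 cont bytes. acc=0x0
Byte[1]=91: continuation. acc=(acc<<6)|0x11=0x11
Byte[2]=96: continuation. acc=(acc<<6)|0x16=0x456
Byte[3]=8D: continuation. acc=(acc<<6)|0x0D=0x1158D
Completed: cp=U+1158D (starts at byte 0)
Byte[4]=50: 1-byte ASCII. cp=U+0050
Byte[5]=DA: 2-byte lead, need 1 cont bytes. acc=0x1A
Byte[6]=BB: continuation. acc=(acc<<6)|0x3B=0x6BB
Completed: cp=U+06BB (starts at byte 5)
Byte[7]=E9: 3-byte lead, need 2 cont bytes. acc=0x9
Byte[8]=9B: continuation. acc=(acc<<6)|0x1B=0x25B
Byte[9]=A1: continuation. acc=(acc<<6)|0x21=0x96E1
Completed: cp=U+96E1 (starts at byte 7)

Answer: 0 4 5 7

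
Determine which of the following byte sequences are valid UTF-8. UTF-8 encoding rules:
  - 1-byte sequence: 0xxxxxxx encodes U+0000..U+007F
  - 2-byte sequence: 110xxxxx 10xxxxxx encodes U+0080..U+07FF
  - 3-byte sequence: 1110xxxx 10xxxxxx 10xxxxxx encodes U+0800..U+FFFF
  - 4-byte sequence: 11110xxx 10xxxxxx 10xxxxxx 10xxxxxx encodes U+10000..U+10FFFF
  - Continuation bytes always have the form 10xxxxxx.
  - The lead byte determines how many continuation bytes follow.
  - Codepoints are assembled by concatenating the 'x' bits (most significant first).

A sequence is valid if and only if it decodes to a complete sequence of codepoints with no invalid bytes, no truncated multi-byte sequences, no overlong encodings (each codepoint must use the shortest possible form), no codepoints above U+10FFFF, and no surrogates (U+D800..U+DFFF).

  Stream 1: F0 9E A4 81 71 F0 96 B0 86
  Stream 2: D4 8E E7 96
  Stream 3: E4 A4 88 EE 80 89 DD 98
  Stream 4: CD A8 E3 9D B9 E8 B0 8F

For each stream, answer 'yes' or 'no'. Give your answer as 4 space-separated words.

Answer: yes no yes yes

Derivation:
Stream 1: decodes cleanly. VALID
Stream 2: error at byte offset 4. INVALID
Stream 3: decodes cleanly. VALID
Stream 4: decodes cleanly. VALID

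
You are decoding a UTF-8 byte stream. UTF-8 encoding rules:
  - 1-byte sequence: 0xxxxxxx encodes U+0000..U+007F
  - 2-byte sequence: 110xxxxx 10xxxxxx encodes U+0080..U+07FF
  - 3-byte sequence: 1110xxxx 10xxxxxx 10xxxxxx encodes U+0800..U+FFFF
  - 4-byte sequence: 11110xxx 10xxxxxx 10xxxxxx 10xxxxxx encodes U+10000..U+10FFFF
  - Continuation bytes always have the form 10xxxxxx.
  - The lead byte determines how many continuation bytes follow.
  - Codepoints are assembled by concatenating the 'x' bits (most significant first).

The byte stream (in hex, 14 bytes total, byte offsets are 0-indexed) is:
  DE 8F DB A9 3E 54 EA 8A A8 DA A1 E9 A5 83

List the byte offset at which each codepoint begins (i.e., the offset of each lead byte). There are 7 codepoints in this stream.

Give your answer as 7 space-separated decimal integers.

Byte[0]=DE: 2-byte lead, need 1 cont bytes. acc=0x1E
Byte[1]=8F: continuation. acc=(acc<<6)|0x0F=0x78F
Completed: cp=U+078F (starts at byte 0)
Byte[2]=DB: 2-byte lead, need 1 cont bytes. acc=0x1B
Byte[3]=A9: continuation. acc=(acc<<6)|0x29=0x6E9
Completed: cp=U+06E9 (starts at byte 2)
Byte[4]=3E: 1-byte ASCII. cp=U+003E
Byte[5]=54: 1-byte ASCII. cp=U+0054
Byte[6]=EA: 3-byte lead, need 2 cont bytes. acc=0xA
Byte[7]=8A: continuation. acc=(acc<<6)|0x0A=0x28A
Byte[8]=A8: continuation. acc=(acc<<6)|0x28=0xA2A8
Completed: cp=U+A2A8 (starts at byte 6)
Byte[9]=DA: 2-byte lead, need 1 cont bytes. acc=0x1A
Byte[10]=A1: continuation. acc=(acc<<6)|0x21=0x6A1
Completed: cp=U+06A1 (starts at byte 9)
Byte[11]=E9: 3-byte lead, need 2 cont bytes. acc=0x9
Byte[12]=A5: continuation. acc=(acc<<6)|0x25=0x265
Byte[13]=83: continuation. acc=(acc<<6)|0x03=0x9943
Completed: cp=U+9943 (starts at byte 11)

Answer: 0 2 4 5 6 9 11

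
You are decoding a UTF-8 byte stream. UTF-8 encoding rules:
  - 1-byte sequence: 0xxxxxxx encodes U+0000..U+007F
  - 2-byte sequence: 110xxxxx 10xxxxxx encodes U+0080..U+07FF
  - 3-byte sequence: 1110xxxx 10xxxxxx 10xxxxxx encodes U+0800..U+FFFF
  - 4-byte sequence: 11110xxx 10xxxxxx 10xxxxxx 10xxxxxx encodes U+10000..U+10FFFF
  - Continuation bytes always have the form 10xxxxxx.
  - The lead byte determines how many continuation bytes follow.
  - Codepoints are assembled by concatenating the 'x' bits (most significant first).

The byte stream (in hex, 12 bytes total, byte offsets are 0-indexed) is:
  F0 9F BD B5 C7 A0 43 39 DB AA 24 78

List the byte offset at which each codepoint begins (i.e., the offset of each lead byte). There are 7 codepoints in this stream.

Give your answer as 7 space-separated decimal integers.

Answer: 0 4 6 7 8 10 11

Derivation:
Byte[0]=F0: 4-byte lead, need 3 cont bytes. acc=0x0
Byte[1]=9F: continuation. acc=(acc<<6)|0x1F=0x1F
Byte[2]=BD: continuation. acc=(acc<<6)|0x3D=0x7FD
Byte[3]=B5: continuation. acc=(acc<<6)|0x35=0x1FF75
Completed: cp=U+1FF75 (starts at byte 0)
Byte[4]=C7: 2-byte lead, need 1 cont bytes. acc=0x7
Byte[5]=A0: continuation. acc=(acc<<6)|0x20=0x1E0
Completed: cp=U+01E0 (starts at byte 4)
Byte[6]=43: 1-byte ASCII. cp=U+0043
Byte[7]=39: 1-byte ASCII. cp=U+0039
Byte[8]=DB: 2-byte lead, need 1 cont bytes. acc=0x1B
Byte[9]=AA: continuation. acc=(acc<<6)|0x2A=0x6EA
Completed: cp=U+06EA (starts at byte 8)
Byte[10]=24: 1-byte ASCII. cp=U+0024
Byte[11]=78: 1-byte ASCII. cp=U+0078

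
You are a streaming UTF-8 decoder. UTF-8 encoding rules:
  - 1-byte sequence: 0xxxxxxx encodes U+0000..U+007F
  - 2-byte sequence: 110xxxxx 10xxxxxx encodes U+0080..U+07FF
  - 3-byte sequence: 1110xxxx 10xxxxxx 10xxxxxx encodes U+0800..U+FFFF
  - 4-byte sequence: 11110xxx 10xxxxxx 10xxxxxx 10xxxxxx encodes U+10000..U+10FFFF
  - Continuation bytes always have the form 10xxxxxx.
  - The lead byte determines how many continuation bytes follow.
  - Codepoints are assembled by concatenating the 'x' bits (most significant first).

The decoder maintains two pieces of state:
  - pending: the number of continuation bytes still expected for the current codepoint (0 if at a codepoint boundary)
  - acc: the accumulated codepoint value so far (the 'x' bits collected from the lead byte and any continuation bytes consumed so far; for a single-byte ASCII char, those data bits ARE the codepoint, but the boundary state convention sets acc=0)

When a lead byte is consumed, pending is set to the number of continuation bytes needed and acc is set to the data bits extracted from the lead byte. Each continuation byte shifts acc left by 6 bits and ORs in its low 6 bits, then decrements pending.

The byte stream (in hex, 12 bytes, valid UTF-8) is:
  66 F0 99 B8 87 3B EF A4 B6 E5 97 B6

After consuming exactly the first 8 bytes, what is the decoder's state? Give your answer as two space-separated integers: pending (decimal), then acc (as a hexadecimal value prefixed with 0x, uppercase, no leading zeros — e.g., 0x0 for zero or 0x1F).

Byte[0]=66: 1-byte. pending=0, acc=0x0
Byte[1]=F0: 4-byte lead. pending=3, acc=0x0
Byte[2]=99: continuation. acc=(acc<<6)|0x19=0x19, pending=2
Byte[3]=B8: continuation. acc=(acc<<6)|0x38=0x678, pending=1
Byte[4]=87: continuation. acc=(acc<<6)|0x07=0x19E07, pending=0
Byte[5]=3B: 1-byte. pending=0, acc=0x0
Byte[6]=EF: 3-byte lead. pending=2, acc=0xF
Byte[7]=A4: continuation. acc=(acc<<6)|0x24=0x3E4, pending=1

Answer: 1 0x3E4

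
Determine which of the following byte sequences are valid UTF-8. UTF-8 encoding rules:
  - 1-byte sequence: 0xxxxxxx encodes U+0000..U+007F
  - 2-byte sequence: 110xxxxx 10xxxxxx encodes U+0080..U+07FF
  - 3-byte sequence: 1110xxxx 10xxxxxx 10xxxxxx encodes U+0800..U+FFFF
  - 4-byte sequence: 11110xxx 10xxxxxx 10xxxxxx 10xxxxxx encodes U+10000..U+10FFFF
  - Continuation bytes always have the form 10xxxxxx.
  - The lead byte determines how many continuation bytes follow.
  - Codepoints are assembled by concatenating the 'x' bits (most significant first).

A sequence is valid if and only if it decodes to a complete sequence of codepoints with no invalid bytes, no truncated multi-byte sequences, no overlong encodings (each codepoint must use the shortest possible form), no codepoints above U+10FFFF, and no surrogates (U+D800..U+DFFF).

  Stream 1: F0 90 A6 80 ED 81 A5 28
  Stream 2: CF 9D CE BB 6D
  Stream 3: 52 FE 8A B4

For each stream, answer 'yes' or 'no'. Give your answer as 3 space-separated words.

Stream 1: decodes cleanly. VALID
Stream 2: decodes cleanly. VALID
Stream 3: error at byte offset 1. INVALID

Answer: yes yes no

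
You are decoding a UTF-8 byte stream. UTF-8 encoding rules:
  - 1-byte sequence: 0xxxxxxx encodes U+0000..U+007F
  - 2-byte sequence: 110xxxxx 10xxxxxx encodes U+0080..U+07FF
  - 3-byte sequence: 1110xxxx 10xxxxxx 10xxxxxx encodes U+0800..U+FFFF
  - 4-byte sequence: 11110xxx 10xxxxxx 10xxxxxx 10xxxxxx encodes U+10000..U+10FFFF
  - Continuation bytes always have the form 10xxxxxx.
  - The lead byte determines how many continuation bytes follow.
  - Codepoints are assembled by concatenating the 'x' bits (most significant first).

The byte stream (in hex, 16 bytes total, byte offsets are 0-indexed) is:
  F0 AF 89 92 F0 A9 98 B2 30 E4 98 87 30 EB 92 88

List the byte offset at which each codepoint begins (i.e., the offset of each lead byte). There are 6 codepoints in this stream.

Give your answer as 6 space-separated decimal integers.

Answer: 0 4 8 9 12 13

Derivation:
Byte[0]=F0: 4-byte lead, need 3 cont bytes. acc=0x0
Byte[1]=AF: continuation. acc=(acc<<6)|0x2F=0x2F
Byte[2]=89: continuation. acc=(acc<<6)|0x09=0xBC9
Byte[3]=92: continuation. acc=(acc<<6)|0x12=0x2F252
Completed: cp=U+2F252 (starts at byte 0)
Byte[4]=F0: 4-byte lead, need 3 cont bytes. acc=0x0
Byte[5]=A9: continuation. acc=(acc<<6)|0x29=0x29
Byte[6]=98: continuation. acc=(acc<<6)|0x18=0xA58
Byte[7]=B2: continuation. acc=(acc<<6)|0x32=0x29632
Completed: cp=U+29632 (starts at byte 4)
Byte[8]=30: 1-byte ASCII. cp=U+0030
Byte[9]=E4: 3-byte lead, need 2 cont bytes. acc=0x4
Byte[10]=98: continuation. acc=(acc<<6)|0x18=0x118
Byte[11]=87: continuation. acc=(acc<<6)|0x07=0x4607
Completed: cp=U+4607 (starts at byte 9)
Byte[12]=30: 1-byte ASCII. cp=U+0030
Byte[13]=EB: 3-byte lead, need 2 cont bytes. acc=0xB
Byte[14]=92: continuation. acc=(acc<<6)|0x12=0x2D2
Byte[15]=88: continuation. acc=(acc<<6)|0x08=0xB488
Completed: cp=U+B488 (starts at byte 13)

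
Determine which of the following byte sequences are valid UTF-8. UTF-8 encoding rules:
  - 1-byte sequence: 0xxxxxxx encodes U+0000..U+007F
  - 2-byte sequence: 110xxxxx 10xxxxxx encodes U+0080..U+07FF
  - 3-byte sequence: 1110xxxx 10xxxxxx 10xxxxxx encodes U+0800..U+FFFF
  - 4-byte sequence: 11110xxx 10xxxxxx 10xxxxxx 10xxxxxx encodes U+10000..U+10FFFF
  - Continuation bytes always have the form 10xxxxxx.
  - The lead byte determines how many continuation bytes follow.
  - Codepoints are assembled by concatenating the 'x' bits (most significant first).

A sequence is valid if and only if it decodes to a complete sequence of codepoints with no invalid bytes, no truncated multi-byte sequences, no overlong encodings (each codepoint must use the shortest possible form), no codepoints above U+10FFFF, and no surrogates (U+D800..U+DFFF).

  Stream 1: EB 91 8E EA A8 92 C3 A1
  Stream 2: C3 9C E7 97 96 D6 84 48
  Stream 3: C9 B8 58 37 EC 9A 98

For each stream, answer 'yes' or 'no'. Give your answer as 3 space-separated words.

Answer: yes yes yes

Derivation:
Stream 1: decodes cleanly. VALID
Stream 2: decodes cleanly. VALID
Stream 3: decodes cleanly. VALID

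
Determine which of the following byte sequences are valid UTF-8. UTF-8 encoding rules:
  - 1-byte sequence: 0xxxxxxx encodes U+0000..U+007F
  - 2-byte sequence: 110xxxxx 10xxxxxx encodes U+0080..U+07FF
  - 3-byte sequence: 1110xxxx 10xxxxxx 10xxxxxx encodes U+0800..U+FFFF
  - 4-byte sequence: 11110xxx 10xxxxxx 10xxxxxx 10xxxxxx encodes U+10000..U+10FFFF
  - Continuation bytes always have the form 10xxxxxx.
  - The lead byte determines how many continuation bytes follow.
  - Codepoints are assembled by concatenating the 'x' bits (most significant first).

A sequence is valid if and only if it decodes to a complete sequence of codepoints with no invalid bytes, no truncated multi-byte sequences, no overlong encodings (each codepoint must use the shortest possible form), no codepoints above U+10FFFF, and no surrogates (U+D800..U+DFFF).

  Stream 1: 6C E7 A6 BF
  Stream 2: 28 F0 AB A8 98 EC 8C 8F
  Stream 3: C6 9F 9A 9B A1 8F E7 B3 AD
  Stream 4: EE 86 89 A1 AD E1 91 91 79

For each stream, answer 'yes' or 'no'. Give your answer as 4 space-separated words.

Answer: yes yes no no

Derivation:
Stream 1: decodes cleanly. VALID
Stream 2: decodes cleanly. VALID
Stream 3: error at byte offset 2. INVALID
Stream 4: error at byte offset 3. INVALID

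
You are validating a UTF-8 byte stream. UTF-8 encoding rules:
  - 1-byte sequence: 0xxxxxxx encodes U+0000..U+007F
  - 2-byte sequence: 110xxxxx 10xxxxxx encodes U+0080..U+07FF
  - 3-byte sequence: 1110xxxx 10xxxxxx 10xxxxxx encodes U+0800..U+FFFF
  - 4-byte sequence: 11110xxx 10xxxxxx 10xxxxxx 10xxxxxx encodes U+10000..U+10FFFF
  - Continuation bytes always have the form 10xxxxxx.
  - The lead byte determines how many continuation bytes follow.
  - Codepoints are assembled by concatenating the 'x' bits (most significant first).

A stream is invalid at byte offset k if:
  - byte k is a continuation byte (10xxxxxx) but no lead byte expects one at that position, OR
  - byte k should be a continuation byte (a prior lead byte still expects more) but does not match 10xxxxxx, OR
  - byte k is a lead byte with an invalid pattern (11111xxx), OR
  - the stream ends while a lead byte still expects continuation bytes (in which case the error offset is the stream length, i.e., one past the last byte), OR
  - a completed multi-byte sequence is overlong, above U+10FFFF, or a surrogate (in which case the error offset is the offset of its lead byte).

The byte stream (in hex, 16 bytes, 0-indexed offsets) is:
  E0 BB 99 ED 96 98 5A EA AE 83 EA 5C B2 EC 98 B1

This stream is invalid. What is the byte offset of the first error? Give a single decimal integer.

Byte[0]=E0: 3-byte lead, need 2 cont bytes. acc=0x0
Byte[1]=BB: continuation. acc=(acc<<6)|0x3B=0x3B
Byte[2]=99: continuation. acc=(acc<<6)|0x19=0xED9
Completed: cp=U+0ED9 (starts at byte 0)
Byte[3]=ED: 3-byte lead, need 2 cont bytes. acc=0xD
Byte[4]=96: continuation. acc=(acc<<6)|0x16=0x356
Byte[5]=98: continuation. acc=(acc<<6)|0x18=0xD598
Completed: cp=U+D598 (starts at byte 3)
Byte[6]=5A: 1-byte ASCII. cp=U+005A
Byte[7]=EA: 3-byte lead, need 2 cont bytes. acc=0xA
Byte[8]=AE: continuation. acc=(acc<<6)|0x2E=0x2AE
Byte[9]=83: continuation. acc=(acc<<6)|0x03=0xAB83
Completed: cp=U+AB83 (starts at byte 7)
Byte[10]=EA: 3-byte lead, need 2 cont bytes. acc=0xA
Byte[11]=5C: expected 10xxxxxx continuation. INVALID

Answer: 11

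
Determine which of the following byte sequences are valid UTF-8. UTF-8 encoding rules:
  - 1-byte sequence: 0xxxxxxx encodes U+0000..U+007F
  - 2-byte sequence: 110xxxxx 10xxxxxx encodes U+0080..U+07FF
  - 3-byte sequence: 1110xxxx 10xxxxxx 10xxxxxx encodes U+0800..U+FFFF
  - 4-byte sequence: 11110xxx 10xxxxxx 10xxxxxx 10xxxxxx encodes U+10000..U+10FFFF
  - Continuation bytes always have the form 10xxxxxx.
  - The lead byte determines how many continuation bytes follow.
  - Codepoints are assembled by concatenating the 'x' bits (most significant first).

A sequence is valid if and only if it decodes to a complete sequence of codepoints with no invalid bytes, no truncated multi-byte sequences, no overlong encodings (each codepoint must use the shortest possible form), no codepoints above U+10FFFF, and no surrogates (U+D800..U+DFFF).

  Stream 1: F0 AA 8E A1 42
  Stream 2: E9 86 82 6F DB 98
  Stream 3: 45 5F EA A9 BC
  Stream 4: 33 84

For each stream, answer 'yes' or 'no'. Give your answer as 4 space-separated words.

Stream 1: decodes cleanly. VALID
Stream 2: decodes cleanly. VALID
Stream 3: decodes cleanly. VALID
Stream 4: error at byte offset 1. INVALID

Answer: yes yes yes no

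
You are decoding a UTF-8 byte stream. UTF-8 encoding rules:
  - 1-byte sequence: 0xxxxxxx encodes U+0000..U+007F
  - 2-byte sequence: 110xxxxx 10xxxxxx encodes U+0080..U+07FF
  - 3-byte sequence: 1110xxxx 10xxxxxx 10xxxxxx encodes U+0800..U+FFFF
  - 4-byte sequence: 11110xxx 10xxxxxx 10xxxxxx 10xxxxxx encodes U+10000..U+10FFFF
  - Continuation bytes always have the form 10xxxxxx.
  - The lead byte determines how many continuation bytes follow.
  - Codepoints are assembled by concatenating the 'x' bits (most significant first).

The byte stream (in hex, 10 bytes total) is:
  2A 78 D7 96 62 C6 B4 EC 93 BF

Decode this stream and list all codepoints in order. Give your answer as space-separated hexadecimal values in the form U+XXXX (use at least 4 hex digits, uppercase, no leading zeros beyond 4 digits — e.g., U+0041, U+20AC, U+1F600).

Byte[0]=2A: 1-byte ASCII. cp=U+002A
Byte[1]=78: 1-byte ASCII. cp=U+0078
Byte[2]=D7: 2-byte lead, need 1 cont bytes. acc=0x17
Byte[3]=96: continuation. acc=(acc<<6)|0x16=0x5D6
Completed: cp=U+05D6 (starts at byte 2)
Byte[4]=62: 1-byte ASCII. cp=U+0062
Byte[5]=C6: 2-byte lead, need 1 cont bytes. acc=0x6
Byte[6]=B4: continuation. acc=(acc<<6)|0x34=0x1B4
Completed: cp=U+01B4 (starts at byte 5)
Byte[7]=EC: 3-byte lead, need 2 cont bytes. acc=0xC
Byte[8]=93: continuation. acc=(acc<<6)|0x13=0x313
Byte[9]=BF: continuation. acc=(acc<<6)|0x3F=0xC4FF
Completed: cp=U+C4FF (starts at byte 7)

Answer: U+002A U+0078 U+05D6 U+0062 U+01B4 U+C4FF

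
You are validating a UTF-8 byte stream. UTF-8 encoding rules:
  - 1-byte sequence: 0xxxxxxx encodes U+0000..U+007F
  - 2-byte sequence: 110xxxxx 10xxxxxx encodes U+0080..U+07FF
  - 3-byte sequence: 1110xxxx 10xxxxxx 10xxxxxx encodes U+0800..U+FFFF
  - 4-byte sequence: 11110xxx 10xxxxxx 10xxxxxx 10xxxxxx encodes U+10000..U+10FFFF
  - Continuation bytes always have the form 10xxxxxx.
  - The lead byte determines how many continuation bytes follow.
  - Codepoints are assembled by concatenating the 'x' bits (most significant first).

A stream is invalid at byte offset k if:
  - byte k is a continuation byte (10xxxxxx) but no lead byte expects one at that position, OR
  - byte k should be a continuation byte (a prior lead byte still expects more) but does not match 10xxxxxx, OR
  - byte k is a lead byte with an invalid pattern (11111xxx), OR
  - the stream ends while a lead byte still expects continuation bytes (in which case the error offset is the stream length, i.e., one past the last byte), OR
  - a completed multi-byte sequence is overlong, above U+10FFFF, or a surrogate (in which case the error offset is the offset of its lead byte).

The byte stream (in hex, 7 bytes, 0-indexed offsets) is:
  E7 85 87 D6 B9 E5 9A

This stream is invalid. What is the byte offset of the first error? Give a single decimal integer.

Byte[0]=E7: 3-byte lead, need 2 cont bytes. acc=0x7
Byte[1]=85: continuation. acc=(acc<<6)|0x05=0x1C5
Byte[2]=87: continuation. acc=(acc<<6)|0x07=0x7147
Completed: cp=U+7147 (starts at byte 0)
Byte[3]=D6: 2-byte lead, need 1 cont bytes. acc=0x16
Byte[4]=B9: continuation. acc=(acc<<6)|0x39=0x5B9
Completed: cp=U+05B9 (starts at byte 3)
Byte[5]=E5: 3-byte lead, need 2 cont bytes. acc=0x5
Byte[6]=9A: continuation. acc=(acc<<6)|0x1A=0x15A
Byte[7]: stream ended, expected continuation. INVALID

Answer: 7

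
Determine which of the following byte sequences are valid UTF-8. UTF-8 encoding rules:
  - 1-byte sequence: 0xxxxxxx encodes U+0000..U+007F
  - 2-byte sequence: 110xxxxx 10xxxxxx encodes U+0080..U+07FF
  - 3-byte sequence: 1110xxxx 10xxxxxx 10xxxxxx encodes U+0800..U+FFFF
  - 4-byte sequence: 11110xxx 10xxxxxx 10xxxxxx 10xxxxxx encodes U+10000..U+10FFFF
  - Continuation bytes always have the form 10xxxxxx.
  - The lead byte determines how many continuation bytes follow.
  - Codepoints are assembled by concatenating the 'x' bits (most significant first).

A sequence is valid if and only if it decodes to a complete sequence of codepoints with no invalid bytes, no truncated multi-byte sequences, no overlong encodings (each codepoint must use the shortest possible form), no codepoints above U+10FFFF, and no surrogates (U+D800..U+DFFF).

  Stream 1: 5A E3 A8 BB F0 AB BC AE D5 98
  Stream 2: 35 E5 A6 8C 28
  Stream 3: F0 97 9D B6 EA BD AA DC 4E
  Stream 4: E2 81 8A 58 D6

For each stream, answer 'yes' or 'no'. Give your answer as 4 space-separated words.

Answer: yes yes no no

Derivation:
Stream 1: decodes cleanly. VALID
Stream 2: decodes cleanly. VALID
Stream 3: error at byte offset 8. INVALID
Stream 4: error at byte offset 5. INVALID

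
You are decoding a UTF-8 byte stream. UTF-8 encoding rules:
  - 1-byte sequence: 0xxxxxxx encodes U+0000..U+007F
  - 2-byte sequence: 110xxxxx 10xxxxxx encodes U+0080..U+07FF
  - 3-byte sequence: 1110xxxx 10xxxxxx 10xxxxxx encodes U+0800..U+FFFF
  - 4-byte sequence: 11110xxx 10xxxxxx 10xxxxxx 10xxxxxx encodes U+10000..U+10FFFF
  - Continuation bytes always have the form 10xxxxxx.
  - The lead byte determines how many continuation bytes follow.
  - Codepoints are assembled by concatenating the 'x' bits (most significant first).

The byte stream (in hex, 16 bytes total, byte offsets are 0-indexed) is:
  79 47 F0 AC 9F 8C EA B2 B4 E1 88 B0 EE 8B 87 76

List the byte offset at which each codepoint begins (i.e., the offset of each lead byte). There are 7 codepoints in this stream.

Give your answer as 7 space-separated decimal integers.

Byte[0]=79: 1-byte ASCII. cp=U+0079
Byte[1]=47: 1-byte ASCII. cp=U+0047
Byte[2]=F0: 4-byte lead, need 3 cont bytes. acc=0x0
Byte[3]=AC: continuation. acc=(acc<<6)|0x2C=0x2C
Byte[4]=9F: continuation. acc=(acc<<6)|0x1F=0xB1F
Byte[5]=8C: continuation. acc=(acc<<6)|0x0C=0x2C7CC
Completed: cp=U+2C7CC (starts at byte 2)
Byte[6]=EA: 3-byte lead, need 2 cont bytes. acc=0xA
Byte[7]=B2: continuation. acc=(acc<<6)|0x32=0x2B2
Byte[8]=B4: continuation. acc=(acc<<6)|0x34=0xACB4
Completed: cp=U+ACB4 (starts at byte 6)
Byte[9]=E1: 3-byte lead, need 2 cont bytes. acc=0x1
Byte[10]=88: continuation. acc=(acc<<6)|0x08=0x48
Byte[11]=B0: continuation. acc=(acc<<6)|0x30=0x1230
Completed: cp=U+1230 (starts at byte 9)
Byte[12]=EE: 3-byte lead, need 2 cont bytes. acc=0xE
Byte[13]=8B: continuation. acc=(acc<<6)|0x0B=0x38B
Byte[14]=87: continuation. acc=(acc<<6)|0x07=0xE2C7
Completed: cp=U+E2C7 (starts at byte 12)
Byte[15]=76: 1-byte ASCII. cp=U+0076

Answer: 0 1 2 6 9 12 15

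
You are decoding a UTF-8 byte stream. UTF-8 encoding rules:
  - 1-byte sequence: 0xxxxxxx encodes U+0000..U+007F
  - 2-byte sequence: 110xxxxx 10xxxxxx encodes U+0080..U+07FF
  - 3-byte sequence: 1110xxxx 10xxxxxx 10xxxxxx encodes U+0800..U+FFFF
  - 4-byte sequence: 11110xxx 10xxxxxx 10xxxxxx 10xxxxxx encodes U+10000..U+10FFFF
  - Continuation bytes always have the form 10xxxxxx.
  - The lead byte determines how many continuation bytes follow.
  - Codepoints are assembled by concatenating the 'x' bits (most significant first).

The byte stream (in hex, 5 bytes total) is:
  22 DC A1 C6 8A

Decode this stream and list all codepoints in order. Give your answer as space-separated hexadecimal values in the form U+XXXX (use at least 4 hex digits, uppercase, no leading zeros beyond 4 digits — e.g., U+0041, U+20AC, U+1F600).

Byte[0]=22: 1-byte ASCII. cp=U+0022
Byte[1]=DC: 2-byte lead, need 1 cont bytes. acc=0x1C
Byte[2]=A1: continuation. acc=(acc<<6)|0x21=0x721
Completed: cp=U+0721 (starts at byte 1)
Byte[3]=C6: 2-byte lead, need 1 cont bytes. acc=0x6
Byte[4]=8A: continuation. acc=(acc<<6)|0x0A=0x18A
Completed: cp=U+018A (starts at byte 3)

Answer: U+0022 U+0721 U+018A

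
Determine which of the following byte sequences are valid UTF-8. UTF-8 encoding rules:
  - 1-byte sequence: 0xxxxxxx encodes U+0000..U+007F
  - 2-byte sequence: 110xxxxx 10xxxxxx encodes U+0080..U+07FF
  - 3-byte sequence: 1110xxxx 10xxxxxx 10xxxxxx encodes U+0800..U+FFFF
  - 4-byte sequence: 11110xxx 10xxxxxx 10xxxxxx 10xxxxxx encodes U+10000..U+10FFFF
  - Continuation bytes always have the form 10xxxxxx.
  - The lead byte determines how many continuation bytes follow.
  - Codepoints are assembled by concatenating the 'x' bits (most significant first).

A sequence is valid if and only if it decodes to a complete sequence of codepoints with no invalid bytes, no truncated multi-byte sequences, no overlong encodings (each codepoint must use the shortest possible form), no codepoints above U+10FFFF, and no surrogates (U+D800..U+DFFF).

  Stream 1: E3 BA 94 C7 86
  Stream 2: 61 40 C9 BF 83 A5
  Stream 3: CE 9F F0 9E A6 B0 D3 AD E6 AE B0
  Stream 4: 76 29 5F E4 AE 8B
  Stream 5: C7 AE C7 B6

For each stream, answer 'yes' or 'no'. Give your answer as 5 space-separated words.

Stream 1: decodes cleanly. VALID
Stream 2: error at byte offset 4. INVALID
Stream 3: decodes cleanly. VALID
Stream 4: decodes cleanly. VALID
Stream 5: decodes cleanly. VALID

Answer: yes no yes yes yes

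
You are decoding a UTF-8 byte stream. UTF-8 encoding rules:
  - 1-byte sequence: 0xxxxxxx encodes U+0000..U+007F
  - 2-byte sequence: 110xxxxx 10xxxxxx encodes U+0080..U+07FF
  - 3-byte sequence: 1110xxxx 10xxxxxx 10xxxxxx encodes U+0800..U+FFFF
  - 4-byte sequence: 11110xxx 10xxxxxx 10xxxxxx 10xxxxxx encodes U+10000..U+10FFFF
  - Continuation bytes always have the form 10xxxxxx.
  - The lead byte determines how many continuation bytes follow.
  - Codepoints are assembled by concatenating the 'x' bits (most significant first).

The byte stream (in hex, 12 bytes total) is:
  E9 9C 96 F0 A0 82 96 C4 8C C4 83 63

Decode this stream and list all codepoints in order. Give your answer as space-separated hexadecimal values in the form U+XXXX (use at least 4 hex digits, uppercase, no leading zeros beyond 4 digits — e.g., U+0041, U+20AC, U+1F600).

Answer: U+9716 U+20096 U+010C U+0103 U+0063

Derivation:
Byte[0]=E9: 3-byte lead, need 2 cont bytes. acc=0x9
Byte[1]=9C: continuation. acc=(acc<<6)|0x1C=0x25C
Byte[2]=96: continuation. acc=(acc<<6)|0x16=0x9716
Completed: cp=U+9716 (starts at byte 0)
Byte[3]=F0: 4-byte lead, need 3 cont bytes. acc=0x0
Byte[4]=A0: continuation. acc=(acc<<6)|0x20=0x20
Byte[5]=82: continuation. acc=(acc<<6)|0x02=0x802
Byte[6]=96: continuation. acc=(acc<<6)|0x16=0x20096
Completed: cp=U+20096 (starts at byte 3)
Byte[7]=C4: 2-byte lead, need 1 cont bytes. acc=0x4
Byte[8]=8C: continuation. acc=(acc<<6)|0x0C=0x10C
Completed: cp=U+010C (starts at byte 7)
Byte[9]=C4: 2-byte lead, need 1 cont bytes. acc=0x4
Byte[10]=83: continuation. acc=(acc<<6)|0x03=0x103
Completed: cp=U+0103 (starts at byte 9)
Byte[11]=63: 1-byte ASCII. cp=U+0063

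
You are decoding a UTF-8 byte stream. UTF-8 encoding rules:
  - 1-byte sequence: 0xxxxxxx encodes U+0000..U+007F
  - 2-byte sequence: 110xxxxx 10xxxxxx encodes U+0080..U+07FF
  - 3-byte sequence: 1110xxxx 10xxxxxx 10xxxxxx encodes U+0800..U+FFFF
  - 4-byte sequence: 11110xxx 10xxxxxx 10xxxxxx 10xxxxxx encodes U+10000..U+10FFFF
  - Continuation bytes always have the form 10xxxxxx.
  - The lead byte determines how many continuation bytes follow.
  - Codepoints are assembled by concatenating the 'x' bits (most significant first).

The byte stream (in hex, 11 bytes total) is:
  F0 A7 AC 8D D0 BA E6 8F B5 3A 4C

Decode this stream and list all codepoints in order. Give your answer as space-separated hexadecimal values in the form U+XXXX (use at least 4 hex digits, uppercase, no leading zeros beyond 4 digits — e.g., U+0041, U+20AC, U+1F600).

Byte[0]=F0: 4-byte lead, need 3 cont bytes. acc=0x0
Byte[1]=A7: continuation. acc=(acc<<6)|0x27=0x27
Byte[2]=AC: continuation. acc=(acc<<6)|0x2C=0x9EC
Byte[3]=8D: continuation. acc=(acc<<6)|0x0D=0x27B0D
Completed: cp=U+27B0D (starts at byte 0)
Byte[4]=D0: 2-byte lead, need 1 cont bytes. acc=0x10
Byte[5]=BA: continuation. acc=(acc<<6)|0x3A=0x43A
Completed: cp=U+043A (starts at byte 4)
Byte[6]=E6: 3-byte lead, need 2 cont bytes. acc=0x6
Byte[7]=8F: continuation. acc=(acc<<6)|0x0F=0x18F
Byte[8]=B5: continuation. acc=(acc<<6)|0x35=0x63F5
Completed: cp=U+63F5 (starts at byte 6)
Byte[9]=3A: 1-byte ASCII. cp=U+003A
Byte[10]=4C: 1-byte ASCII. cp=U+004C

Answer: U+27B0D U+043A U+63F5 U+003A U+004C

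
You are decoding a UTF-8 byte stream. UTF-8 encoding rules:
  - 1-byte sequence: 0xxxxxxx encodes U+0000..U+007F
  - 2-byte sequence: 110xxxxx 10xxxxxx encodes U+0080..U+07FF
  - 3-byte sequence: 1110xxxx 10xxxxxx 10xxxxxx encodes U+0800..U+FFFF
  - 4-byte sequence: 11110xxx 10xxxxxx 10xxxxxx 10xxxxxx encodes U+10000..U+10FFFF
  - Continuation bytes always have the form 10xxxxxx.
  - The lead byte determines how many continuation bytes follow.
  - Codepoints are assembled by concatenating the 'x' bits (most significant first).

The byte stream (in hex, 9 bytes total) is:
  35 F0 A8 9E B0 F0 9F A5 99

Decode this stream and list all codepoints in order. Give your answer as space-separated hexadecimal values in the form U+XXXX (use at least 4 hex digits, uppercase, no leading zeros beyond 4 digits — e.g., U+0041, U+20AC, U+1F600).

Answer: U+0035 U+287B0 U+1F959

Derivation:
Byte[0]=35: 1-byte ASCII. cp=U+0035
Byte[1]=F0: 4-byte lead, need 3 cont bytes. acc=0x0
Byte[2]=A8: continuation. acc=(acc<<6)|0x28=0x28
Byte[3]=9E: continuation. acc=(acc<<6)|0x1E=0xA1E
Byte[4]=B0: continuation. acc=(acc<<6)|0x30=0x287B0
Completed: cp=U+287B0 (starts at byte 1)
Byte[5]=F0: 4-byte lead, need 3 cont bytes. acc=0x0
Byte[6]=9F: continuation. acc=(acc<<6)|0x1F=0x1F
Byte[7]=A5: continuation. acc=(acc<<6)|0x25=0x7E5
Byte[8]=99: continuation. acc=(acc<<6)|0x19=0x1F959
Completed: cp=U+1F959 (starts at byte 5)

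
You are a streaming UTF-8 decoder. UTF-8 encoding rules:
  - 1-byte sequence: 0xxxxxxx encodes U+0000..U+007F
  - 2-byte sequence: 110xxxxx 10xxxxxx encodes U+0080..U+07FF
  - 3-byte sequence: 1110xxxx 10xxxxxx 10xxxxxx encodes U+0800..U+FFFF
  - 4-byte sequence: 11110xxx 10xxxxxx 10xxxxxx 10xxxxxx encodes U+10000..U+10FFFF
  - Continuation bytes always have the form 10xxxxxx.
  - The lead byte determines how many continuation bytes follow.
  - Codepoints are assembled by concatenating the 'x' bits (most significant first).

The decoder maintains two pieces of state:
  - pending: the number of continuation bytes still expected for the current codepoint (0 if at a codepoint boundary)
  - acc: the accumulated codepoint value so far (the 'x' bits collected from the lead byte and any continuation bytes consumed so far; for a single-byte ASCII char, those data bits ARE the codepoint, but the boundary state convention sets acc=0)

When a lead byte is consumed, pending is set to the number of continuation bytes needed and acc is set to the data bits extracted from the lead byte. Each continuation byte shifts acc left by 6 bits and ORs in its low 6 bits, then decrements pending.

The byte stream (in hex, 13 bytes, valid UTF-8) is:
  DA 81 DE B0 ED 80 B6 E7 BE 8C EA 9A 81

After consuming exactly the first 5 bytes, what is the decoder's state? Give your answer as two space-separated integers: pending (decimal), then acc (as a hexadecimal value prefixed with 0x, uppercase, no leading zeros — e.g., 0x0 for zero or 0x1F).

Byte[0]=DA: 2-byte lead. pending=1, acc=0x1A
Byte[1]=81: continuation. acc=(acc<<6)|0x01=0x681, pending=0
Byte[2]=DE: 2-byte lead. pending=1, acc=0x1E
Byte[3]=B0: continuation. acc=(acc<<6)|0x30=0x7B0, pending=0
Byte[4]=ED: 3-byte lead. pending=2, acc=0xD

Answer: 2 0xD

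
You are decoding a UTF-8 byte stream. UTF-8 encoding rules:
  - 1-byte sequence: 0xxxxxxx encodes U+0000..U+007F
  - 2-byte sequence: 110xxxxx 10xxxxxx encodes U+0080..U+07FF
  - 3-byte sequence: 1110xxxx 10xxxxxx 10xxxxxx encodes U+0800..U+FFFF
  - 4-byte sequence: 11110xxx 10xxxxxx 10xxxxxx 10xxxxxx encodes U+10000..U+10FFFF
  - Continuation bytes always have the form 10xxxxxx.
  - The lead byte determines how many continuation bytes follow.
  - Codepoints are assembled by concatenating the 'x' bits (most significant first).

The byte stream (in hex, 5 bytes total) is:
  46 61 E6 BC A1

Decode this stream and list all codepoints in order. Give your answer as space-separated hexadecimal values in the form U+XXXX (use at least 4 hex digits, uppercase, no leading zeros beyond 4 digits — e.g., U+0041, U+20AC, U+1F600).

Answer: U+0046 U+0061 U+6F21

Derivation:
Byte[0]=46: 1-byte ASCII. cp=U+0046
Byte[1]=61: 1-byte ASCII. cp=U+0061
Byte[2]=E6: 3-byte lead, need 2 cont bytes. acc=0x6
Byte[3]=BC: continuation. acc=(acc<<6)|0x3C=0x1BC
Byte[4]=A1: continuation. acc=(acc<<6)|0x21=0x6F21
Completed: cp=U+6F21 (starts at byte 2)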